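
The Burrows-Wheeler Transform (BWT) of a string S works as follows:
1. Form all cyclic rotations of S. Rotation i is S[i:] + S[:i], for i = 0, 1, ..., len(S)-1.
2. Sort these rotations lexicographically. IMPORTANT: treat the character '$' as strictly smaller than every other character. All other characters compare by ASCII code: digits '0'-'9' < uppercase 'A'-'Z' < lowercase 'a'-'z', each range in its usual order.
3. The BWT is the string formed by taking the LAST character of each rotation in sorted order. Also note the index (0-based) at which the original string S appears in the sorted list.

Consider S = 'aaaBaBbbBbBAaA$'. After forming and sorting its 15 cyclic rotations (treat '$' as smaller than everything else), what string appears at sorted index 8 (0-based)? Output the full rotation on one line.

Answer: aBaBbbBbBAaA$aa

Derivation:
All 15 rotations (rotation i = S[i:]+S[:i]):
  rot[0] = aaaBaBbbBbBAaA$
  rot[1] = aaBaBbbBbBAaA$a
  rot[2] = aBaBbbBbBAaA$aa
  rot[3] = BaBbbBbBAaA$aaa
  rot[4] = aBbbBbBAaA$aaaB
  rot[5] = BbbBbBAaA$aaaBa
  rot[6] = bbBbBAaA$aaaBaB
  rot[7] = bBbBAaA$aaaBaBb
  rot[8] = BbBAaA$aaaBaBbb
  rot[9] = bBAaA$aaaBaBbbB
  rot[10] = BAaA$aaaBaBbbBb
  rot[11] = AaA$aaaBaBbbBbB
  rot[12] = aA$aaaBaBbbBbBA
  rot[13] = A$aaaBaBbbBbBAa
  rot[14] = $aaaBaBbbBbBAaA
Sorted (with $ < everything):
  sorted[0] = $aaaBaBbbBbBAaA
  sorted[1] = A$aaaBaBbbBbBAa
  sorted[2] = AaA$aaaBaBbbBbB
  sorted[3] = BAaA$aaaBaBbbBb
  sorted[4] = BaBbbBbBAaA$aaa
  sorted[5] = BbBAaA$aaaBaBbb
  sorted[6] = BbbBbBAaA$aaaBa
  sorted[7] = aA$aaaBaBbbBbBA
  sorted[8] = aBaBbbBbBAaA$aa
  sorted[9] = aBbbBbBAaA$aaaB
  sorted[10] = aaBaBbbBbBAaA$a
  sorted[11] = aaaBaBbbBbBAaA$
  sorted[12] = bBAaA$aaaBaBbbB
  sorted[13] = bBbBAaA$aaaBaBb
  sorted[14] = bbBbBAaA$aaaBaB
sorted[8] = aBaBbbBbBAaA$aa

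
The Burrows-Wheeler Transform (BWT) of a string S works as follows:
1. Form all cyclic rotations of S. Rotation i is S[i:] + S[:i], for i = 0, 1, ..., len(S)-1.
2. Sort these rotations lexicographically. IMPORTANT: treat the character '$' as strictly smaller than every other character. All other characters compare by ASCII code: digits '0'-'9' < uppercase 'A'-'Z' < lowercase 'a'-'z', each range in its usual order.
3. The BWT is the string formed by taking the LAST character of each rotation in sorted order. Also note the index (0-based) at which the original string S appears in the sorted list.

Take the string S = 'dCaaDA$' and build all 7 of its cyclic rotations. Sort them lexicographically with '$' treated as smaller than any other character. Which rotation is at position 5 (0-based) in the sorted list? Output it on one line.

Answer: aaDA$dC

Derivation:
All 7 rotations (rotation i = S[i:]+S[:i]):
  rot[0] = dCaaDA$
  rot[1] = CaaDA$d
  rot[2] = aaDA$dC
  rot[3] = aDA$dCa
  rot[4] = DA$dCaa
  rot[5] = A$dCaaD
  rot[6] = $dCaaDA
Sorted (with $ < everything):
  sorted[0] = $dCaaDA
  sorted[1] = A$dCaaD
  sorted[2] = CaaDA$d
  sorted[3] = DA$dCaa
  sorted[4] = aDA$dCa
  sorted[5] = aaDA$dC
  sorted[6] = dCaaDA$
sorted[5] = aaDA$dC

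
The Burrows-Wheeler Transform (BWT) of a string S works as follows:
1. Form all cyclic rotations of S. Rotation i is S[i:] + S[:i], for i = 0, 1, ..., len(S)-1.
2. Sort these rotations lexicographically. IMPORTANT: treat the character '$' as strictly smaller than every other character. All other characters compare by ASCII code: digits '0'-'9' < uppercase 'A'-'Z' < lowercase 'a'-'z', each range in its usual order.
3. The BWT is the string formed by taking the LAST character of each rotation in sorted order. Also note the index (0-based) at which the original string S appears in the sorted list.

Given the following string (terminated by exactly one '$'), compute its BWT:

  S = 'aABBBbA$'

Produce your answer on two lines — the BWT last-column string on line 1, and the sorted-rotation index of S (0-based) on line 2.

All 8 rotations (rotation i = S[i:]+S[:i]):
  rot[0] = aABBBbA$
  rot[1] = ABBBbA$a
  rot[2] = BBBbA$aA
  rot[3] = BBbA$aAB
  rot[4] = BbA$aABB
  rot[5] = bA$aABBB
  rot[6] = A$aABBBb
  rot[7] = $aABBBbA
Sorted (with $ < everything):
  sorted[0] = $aABBBbA  (last char: 'A')
  sorted[1] = A$aABBBb  (last char: 'b')
  sorted[2] = ABBBbA$a  (last char: 'a')
  sorted[3] = BBBbA$aA  (last char: 'A')
  sorted[4] = BBbA$aAB  (last char: 'B')
  sorted[5] = BbA$aABB  (last char: 'B')
  sorted[6] = aABBBbA$  (last char: '$')
  sorted[7] = bA$aABBB  (last char: 'B')
Last column: AbaABB$B
Original string S is at sorted index 6

Answer: AbaABB$B
6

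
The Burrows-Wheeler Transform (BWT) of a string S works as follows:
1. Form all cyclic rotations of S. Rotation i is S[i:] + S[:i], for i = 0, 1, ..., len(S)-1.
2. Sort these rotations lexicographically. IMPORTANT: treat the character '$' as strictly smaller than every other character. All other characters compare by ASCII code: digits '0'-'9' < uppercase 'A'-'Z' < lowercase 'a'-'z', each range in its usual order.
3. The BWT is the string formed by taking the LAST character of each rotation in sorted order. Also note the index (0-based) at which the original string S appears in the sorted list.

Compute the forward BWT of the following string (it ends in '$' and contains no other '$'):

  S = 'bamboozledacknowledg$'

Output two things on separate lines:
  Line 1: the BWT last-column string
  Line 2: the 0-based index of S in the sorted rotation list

Answer: gdb$maeelldczwakbnooo
3

Derivation:
All 21 rotations (rotation i = S[i:]+S[:i]):
  rot[0] = bamboozledacknowledg$
  rot[1] = amboozledacknowledg$b
  rot[2] = mboozledacknowledg$ba
  rot[3] = boozledacknowledg$bam
  rot[4] = oozledacknowledg$bamb
  rot[5] = ozledacknowledg$bambo
  rot[6] = zledacknowledg$bamboo
  rot[7] = ledacknowledg$bambooz
  rot[8] = edacknowledg$bamboozl
  rot[9] = dacknowledg$bamboozle
  rot[10] = acknowledg$bamboozled
  rot[11] = cknowledg$bamboozleda
  rot[12] = knowledg$bamboozledac
  rot[13] = nowledg$bamboozledack
  rot[14] = owledg$bamboozledackn
  rot[15] = wledg$bamboozledackno
  rot[16] = ledg$bamboozledacknow
  rot[17] = edg$bamboozledacknowl
  rot[18] = dg$bamboozledacknowle
  rot[19] = g$bamboozledacknowled
  rot[20] = $bamboozledacknowledg
Sorted (with $ < everything):
  sorted[0] = $bamboozledacknowledg  (last char: 'g')
  sorted[1] = acknowledg$bamboozled  (last char: 'd')
  sorted[2] = amboozledacknowledg$b  (last char: 'b')
  sorted[3] = bamboozledacknowledg$  (last char: '$')
  sorted[4] = boozledacknowledg$bam  (last char: 'm')
  sorted[5] = cknowledg$bamboozleda  (last char: 'a')
  sorted[6] = dacknowledg$bamboozle  (last char: 'e')
  sorted[7] = dg$bamboozledacknowle  (last char: 'e')
  sorted[8] = edacknowledg$bamboozl  (last char: 'l')
  sorted[9] = edg$bamboozledacknowl  (last char: 'l')
  sorted[10] = g$bamboozledacknowled  (last char: 'd')
  sorted[11] = knowledg$bamboozledac  (last char: 'c')
  sorted[12] = ledacknowledg$bambooz  (last char: 'z')
  sorted[13] = ledg$bamboozledacknow  (last char: 'w')
  sorted[14] = mboozledacknowledg$ba  (last char: 'a')
  sorted[15] = nowledg$bamboozledack  (last char: 'k')
  sorted[16] = oozledacknowledg$bamb  (last char: 'b')
  sorted[17] = owledg$bamboozledackn  (last char: 'n')
  sorted[18] = ozledacknowledg$bambo  (last char: 'o')
  sorted[19] = wledg$bamboozledackno  (last char: 'o')
  sorted[20] = zledacknowledg$bamboo  (last char: 'o')
Last column: gdb$maeelldczwakbnooo
Original string S is at sorted index 3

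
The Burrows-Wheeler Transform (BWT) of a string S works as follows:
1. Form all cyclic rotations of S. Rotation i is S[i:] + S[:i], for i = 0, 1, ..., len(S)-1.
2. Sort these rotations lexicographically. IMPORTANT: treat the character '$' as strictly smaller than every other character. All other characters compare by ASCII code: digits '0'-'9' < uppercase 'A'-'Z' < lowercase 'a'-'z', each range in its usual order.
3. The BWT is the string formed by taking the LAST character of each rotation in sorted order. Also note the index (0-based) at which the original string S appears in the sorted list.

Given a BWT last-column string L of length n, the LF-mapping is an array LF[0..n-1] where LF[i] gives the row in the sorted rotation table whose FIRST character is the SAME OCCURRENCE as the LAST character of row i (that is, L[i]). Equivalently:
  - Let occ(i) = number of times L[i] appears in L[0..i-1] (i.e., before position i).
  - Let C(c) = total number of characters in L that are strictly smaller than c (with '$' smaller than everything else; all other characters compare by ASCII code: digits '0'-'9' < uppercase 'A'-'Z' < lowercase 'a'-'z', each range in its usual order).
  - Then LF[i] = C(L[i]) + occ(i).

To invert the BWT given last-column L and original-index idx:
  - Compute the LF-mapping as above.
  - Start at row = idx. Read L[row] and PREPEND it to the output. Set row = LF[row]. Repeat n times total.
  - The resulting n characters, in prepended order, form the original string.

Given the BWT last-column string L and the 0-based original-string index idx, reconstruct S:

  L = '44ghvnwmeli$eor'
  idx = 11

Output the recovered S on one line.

LF mapping: 1 2 5 6 13 10 14 9 3 8 7 0 4 11 12
Walk LF starting at row 11, prepending L[row]:
  step 1: row=11, L[11]='$', prepend. Next row=LF[11]=0
  step 2: row=0, L[0]='4', prepend. Next row=LF[0]=1
  step 3: row=1, L[1]='4', prepend. Next row=LF[1]=2
  step 4: row=2, L[2]='g', prepend. Next row=LF[2]=5
  step 5: row=5, L[5]='n', prepend. Next row=LF[5]=10
  step 6: row=10, L[10]='i', prepend. Next row=LF[10]=7
  step 7: row=7, L[7]='m', prepend. Next row=LF[7]=9
  step 8: row=9, L[9]='l', prepend. Next row=LF[9]=8
  step 9: row=8, L[8]='e', prepend. Next row=LF[8]=3
  step 10: row=3, L[3]='h', prepend. Next row=LF[3]=6
  step 11: row=6, L[6]='w', prepend. Next row=LF[6]=14
  step 12: row=14, L[14]='r', prepend. Next row=LF[14]=12
  step 13: row=12, L[12]='e', prepend. Next row=LF[12]=4
  step 14: row=4, L[4]='v', prepend. Next row=LF[4]=13
  step 15: row=13, L[13]='o', prepend. Next row=LF[13]=11
Reversed output: overwhelming44$

Answer: overwhelming44$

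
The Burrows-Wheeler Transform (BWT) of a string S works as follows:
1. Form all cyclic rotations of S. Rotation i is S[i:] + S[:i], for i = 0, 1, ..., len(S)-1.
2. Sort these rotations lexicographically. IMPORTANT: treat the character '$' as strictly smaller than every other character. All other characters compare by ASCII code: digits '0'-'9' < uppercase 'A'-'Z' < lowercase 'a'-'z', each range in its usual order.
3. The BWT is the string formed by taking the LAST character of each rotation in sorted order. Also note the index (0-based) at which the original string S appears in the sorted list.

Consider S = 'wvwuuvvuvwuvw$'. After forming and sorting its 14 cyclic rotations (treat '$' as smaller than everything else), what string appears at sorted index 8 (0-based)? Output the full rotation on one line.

All 14 rotations (rotation i = S[i:]+S[:i]):
  rot[0] = wvwuuvvuvwuvw$
  rot[1] = vwuuvvuvwuvw$w
  rot[2] = wuuvvuvwuvw$wv
  rot[3] = uuvvuvwuvw$wvw
  rot[4] = uvvuvwuvw$wvwu
  rot[5] = vvuvwuvw$wvwuu
  rot[6] = vuvwuvw$wvwuuv
  rot[7] = uvwuvw$wvwuuvv
  rot[8] = vwuvw$wvwuuvvu
  rot[9] = wuvw$wvwuuvvuv
  rot[10] = uvw$wvwuuvvuvw
  rot[11] = vw$wvwuuvvuvwu
  rot[12] = w$wvwuuvvuvwuv
  rot[13] = $wvwuuvvuvwuvw
Sorted (with $ < everything):
  sorted[0] = $wvwuuvvuvwuvw
  sorted[1] = uuvvuvwuvw$wvw
  sorted[2] = uvvuvwuvw$wvwu
  sorted[3] = uvw$wvwuuvvuvw
  sorted[4] = uvwuvw$wvwuuvv
  sorted[5] = vuvwuvw$wvwuuv
  sorted[6] = vvuvwuvw$wvwuu
  sorted[7] = vw$wvwuuvvuvwu
  sorted[8] = vwuuvvuvwuvw$w
  sorted[9] = vwuvw$wvwuuvvu
  sorted[10] = w$wvwuuvvuvwuv
  sorted[11] = wuuvvuvwuvw$wv
  sorted[12] = wuvw$wvwuuvvuv
  sorted[13] = wvwuuvvuvwuvw$
sorted[8] = vwuuvvuvwuvw$w

Answer: vwuuvvuvwuvw$w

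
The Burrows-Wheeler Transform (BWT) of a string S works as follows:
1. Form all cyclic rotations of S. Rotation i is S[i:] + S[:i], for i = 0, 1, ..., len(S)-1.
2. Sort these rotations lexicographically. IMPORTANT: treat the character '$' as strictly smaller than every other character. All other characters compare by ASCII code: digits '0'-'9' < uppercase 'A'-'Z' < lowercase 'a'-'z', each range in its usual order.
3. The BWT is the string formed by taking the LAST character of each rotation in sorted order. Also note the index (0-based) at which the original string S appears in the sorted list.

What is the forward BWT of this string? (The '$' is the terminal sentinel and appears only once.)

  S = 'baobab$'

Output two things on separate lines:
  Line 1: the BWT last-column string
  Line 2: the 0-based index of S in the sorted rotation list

Answer: bbbao$a
5

Derivation:
All 7 rotations (rotation i = S[i:]+S[:i]):
  rot[0] = baobab$
  rot[1] = aobab$b
  rot[2] = obab$ba
  rot[3] = bab$bao
  rot[4] = ab$baob
  rot[5] = b$baoba
  rot[6] = $baobab
Sorted (with $ < everything):
  sorted[0] = $baobab  (last char: 'b')
  sorted[1] = ab$baob  (last char: 'b')
  sorted[2] = aobab$b  (last char: 'b')
  sorted[3] = b$baoba  (last char: 'a')
  sorted[4] = bab$bao  (last char: 'o')
  sorted[5] = baobab$  (last char: '$')
  sorted[6] = obab$ba  (last char: 'a')
Last column: bbbao$a
Original string S is at sorted index 5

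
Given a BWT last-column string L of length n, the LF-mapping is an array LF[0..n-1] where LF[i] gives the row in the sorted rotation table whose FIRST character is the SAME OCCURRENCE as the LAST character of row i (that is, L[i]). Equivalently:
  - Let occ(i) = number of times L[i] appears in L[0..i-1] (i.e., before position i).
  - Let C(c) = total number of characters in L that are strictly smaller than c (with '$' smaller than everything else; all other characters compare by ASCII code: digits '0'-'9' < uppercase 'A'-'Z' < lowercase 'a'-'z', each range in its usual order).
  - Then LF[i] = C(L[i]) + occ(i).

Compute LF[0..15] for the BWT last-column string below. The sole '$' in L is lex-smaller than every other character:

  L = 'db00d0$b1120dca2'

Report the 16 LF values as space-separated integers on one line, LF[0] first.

Answer: 13 10 1 2 14 3 0 11 5 6 7 4 15 12 9 8

Derivation:
Char counts: '$':1, '0':4, '1':2, '2':2, 'a':1, 'b':2, 'c':1, 'd':3
C (first-col start): C('$')=0, C('0')=1, C('1')=5, C('2')=7, C('a')=9, C('b')=10, C('c')=12, C('d')=13
L[0]='d': occ=0, LF[0]=C('d')+0=13+0=13
L[1]='b': occ=0, LF[1]=C('b')+0=10+0=10
L[2]='0': occ=0, LF[2]=C('0')+0=1+0=1
L[3]='0': occ=1, LF[3]=C('0')+1=1+1=2
L[4]='d': occ=1, LF[4]=C('d')+1=13+1=14
L[5]='0': occ=2, LF[5]=C('0')+2=1+2=3
L[6]='$': occ=0, LF[6]=C('$')+0=0+0=0
L[7]='b': occ=1, LF[7]=C('b')+1=10+1=11
L[8]='1': occ=0, LF[8]=C('1')+0=5+0=5
L[9]='1': occ=1, LF[9]=C('1')+1=5+1=6
L[10]='2': occ=0, LF[10]=C('2')+0=7+0=7
L[11]='0': occ=3, LF[11]=C('0')+3=1+3=4
L[12]='d': occ=2, LF[12]=C('d')+2=13+2=15
L[13]='c': occ=0, LF[13]=C('c')+0=12+0=12
L[14]='a': occ=0, LF[14]=C('a')+0=9+0=9
L[15]='2': occ=1, LF[15]=C('2')+1=7+1=8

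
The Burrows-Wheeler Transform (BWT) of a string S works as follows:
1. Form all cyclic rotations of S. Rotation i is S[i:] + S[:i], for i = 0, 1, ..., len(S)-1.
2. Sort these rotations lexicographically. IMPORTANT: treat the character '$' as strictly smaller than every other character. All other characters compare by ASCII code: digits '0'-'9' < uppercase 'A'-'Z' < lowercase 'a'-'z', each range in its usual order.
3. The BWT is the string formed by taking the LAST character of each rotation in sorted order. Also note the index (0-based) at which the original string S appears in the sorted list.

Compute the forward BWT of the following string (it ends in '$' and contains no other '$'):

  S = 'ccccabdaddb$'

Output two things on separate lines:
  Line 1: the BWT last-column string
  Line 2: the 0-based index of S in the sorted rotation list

All 12 rotations (rotation i = S[i:]+S[:i]):
  rot[0] = ccccabdaddb$
  rot[1] = cccabdaddb$c
  rot[2] = ccabdaddb$cc
  rot[3] = cabdaddb$ccc
  rot[4] = abdaddb$cccc
  rot[5] = bdaddb$cccca
  rot[6] = daddb$ccccab
  rot[7] = addb$ccccabd
  rot[8] = ddb$ccccabda
  rot[9] = db$ccccabdad
  rot[10] = b$ccccabdadd
  rot[11] = $ccccabdaddb
Sorted (with $ < everything):
  sorted[0] = $ccccabdaddb  (last char: 'b')
  sorted[1] = abdaddb$cccc  (last char: 'c')
  sorted[2] = addb$ccccabd  (last char: 'd')
  sorted[3] = b$ccccabdadd  (last char: 'd')
  sorted[4] = bdaddb$cccca  (last char: 'a')
  sorted[5] = cabdaddb$ccc  (last char: 'c')
  sorted[6] = ccabdaddb$cc  (last char: 'c')
  sorted[7] = cccabdaddb$c  (last char: 'c')
  sorted[8] = ccccabdaddb$  (last char: '$')
  sorted[9] = daddb$ccccab  (last char: 'b')
  sorted[10] = db$ccccabdad  (last char: 'd')
  sorted[11] = ddb$ccccabda  (last char: 'a')
Last column: bcddaccc$bda
Original string S is at sorted index 8

Answer: bcddaccc$bda
8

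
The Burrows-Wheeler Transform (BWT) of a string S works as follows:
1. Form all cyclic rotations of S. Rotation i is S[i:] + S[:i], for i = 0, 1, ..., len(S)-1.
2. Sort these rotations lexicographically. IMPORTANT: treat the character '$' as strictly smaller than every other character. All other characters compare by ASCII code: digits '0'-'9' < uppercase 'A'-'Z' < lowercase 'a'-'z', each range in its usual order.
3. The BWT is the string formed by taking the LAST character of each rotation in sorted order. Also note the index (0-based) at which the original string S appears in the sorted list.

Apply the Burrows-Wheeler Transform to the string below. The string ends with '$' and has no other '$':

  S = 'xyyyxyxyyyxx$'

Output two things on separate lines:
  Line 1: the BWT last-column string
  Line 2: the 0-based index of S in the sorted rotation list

Answer: xxyyy$yyxyyxx
5

Derivation:
All 13 rotations (rotation i = S[i:]+S[:i]):
  rot[0] = xyyyxyxyyyxx$
  rot[1] = yyyxyxyyyxx$x
  rot[2] = yyxyxyyyxx$xy
  rot[3] = yxyxyyyxx$xyy
  rot[4] = xyxyyyxx$xyyy
  rot[5] = yxyyyxx$xyyyx
  rot[6] = xyyyxx$xyyyxy
  rot[7] = yyyxx$xyyyxyx
  rot[8] = yyxx$xyyyxyxy
  rot[9] = yxx$xyyyxyxyy
  rot[10] = xx$xyyyxyxyyy
  rot[11] = x$xyyyxyxyyyx
  rot[12] = $xyyyxyxyyyxx
Sorted (with $ < everything):
  sorted[0] = $xyyyxyxyyyxx  (last char: 'x')
  sorted[1] = x$xyyyxyxyyyx  (last char: 'x')
  sorted[2] = xx$xyyyxyxyyy  (last char: 'y')
  sorted[3] = xyxyyyxx$xyyy  (last char: 'y')
  sorted[4] = xyyyxx$xyyyxy  (last char: 'y')
  sorted[5] = xyyyxyxyyyxx$  (last char: '$')
  sorted[6] = yxx$xyyyxyxyy  (last char: 'y')
  sorted[7] = yxyxyyyxx$xyy  (last char: 'y')
  sorted[8] = yxyyyxx$xyyyx  (last char: 'x')
  sorted[9] = yyxx$xyyyxyxy  (last char: 'y')
  sorted[10] = yyxyxyyyxx$xy  (last char: 'y')
  sorted[11] = yyyxx$xyyyxyx  (last char: 'x')
  sorted[12] = yyyxyxyyyxx$x  (last char: 'x')
Last column: xxyyy$yyxyyxx
Original string S is at sorted index 5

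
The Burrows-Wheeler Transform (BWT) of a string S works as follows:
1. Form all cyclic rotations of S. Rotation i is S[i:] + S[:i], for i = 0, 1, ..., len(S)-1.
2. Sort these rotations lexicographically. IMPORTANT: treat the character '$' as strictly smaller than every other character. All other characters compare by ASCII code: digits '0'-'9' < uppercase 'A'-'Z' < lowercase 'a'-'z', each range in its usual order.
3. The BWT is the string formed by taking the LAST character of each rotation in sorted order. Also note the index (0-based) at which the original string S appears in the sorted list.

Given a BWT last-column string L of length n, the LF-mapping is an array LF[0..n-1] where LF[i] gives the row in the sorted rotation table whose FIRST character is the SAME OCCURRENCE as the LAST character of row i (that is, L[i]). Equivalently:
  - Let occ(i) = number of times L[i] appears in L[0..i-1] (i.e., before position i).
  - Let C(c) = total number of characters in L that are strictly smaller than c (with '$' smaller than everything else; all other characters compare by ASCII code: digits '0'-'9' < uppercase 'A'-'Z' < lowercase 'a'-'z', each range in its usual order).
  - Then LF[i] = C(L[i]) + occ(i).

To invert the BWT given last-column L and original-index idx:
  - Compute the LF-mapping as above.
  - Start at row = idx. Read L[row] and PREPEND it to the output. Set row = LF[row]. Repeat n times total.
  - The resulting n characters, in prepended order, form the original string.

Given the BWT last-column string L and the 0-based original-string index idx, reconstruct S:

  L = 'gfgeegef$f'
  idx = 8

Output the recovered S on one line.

Answer: gefeefgfg$

Derivation:
LF mapping: 7 4 8 1 2 9 3 5 0 6
Walk LF starting at row 8, prepending L[row]:
  step 1: row=8, L[8]='$', prepend. Next row=LF[8]=0
  step 2: row=0, L[0]='g', prepend. Next row=LF[0]=7
  step 3: row=7, L[7]='f', prepend. Next row=LF[7]=5
  step 4: row=5, L[5]='g', prepend. Next row=LF[5]=9
  step 5: row=9, L[9]='f', prepend. Next row=LF[9]=6
  step 6: row=6, L[6]='e', prepend. Next row=LF[6]=3
  step 7: row=3, L[3]='e', prepend. Next row=LF[3]=1
  step 8: row=1, L[1]='f', prepend. Next row=LF[1]=4
  step 9: row=4, L[4]='e', prepend. Next row=LF[4]=2
  step 10: row=2, L[2]='g', prepend. Next row=LF[2]=8
Reversed output: gefeefgfg$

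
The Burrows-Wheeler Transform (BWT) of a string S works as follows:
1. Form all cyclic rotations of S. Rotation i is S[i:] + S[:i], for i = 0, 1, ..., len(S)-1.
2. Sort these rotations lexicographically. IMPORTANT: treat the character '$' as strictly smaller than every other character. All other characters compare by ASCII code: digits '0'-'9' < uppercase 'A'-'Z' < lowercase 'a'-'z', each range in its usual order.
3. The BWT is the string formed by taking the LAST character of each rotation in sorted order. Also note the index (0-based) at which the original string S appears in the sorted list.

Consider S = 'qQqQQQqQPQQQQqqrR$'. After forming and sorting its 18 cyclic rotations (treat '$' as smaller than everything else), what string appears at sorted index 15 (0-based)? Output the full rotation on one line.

All 18 rotations (rotation i = S[i:]+S[:i]):
  rot[0] = qQqQQQqQPQQQQqqrR$
  rot[1] = QqQQQqQPQQQQqqrR$q
  rot[2] = qQQQqQPQQQQqqrR$qQ
  rot[3] = QQQqQPQQQQqqrR$qQq
  rot[4] = QQqQPQQQQqqrR$qQqQ
  rot[5] = QqQPQQQQqqrR$qQqQQ
  rot[6] = qQPQQQQqqrR$qQqQQQ
  rot[7] = QPQQQQqqrR$qQqQQQq
  rot[8] = PQQQQqqrR$qQqQQQqQ
  rot[9] = QQQQqqrR$qQqQQQqQP
  rot[10] = QQQqqrR$qQqQQQqQPQ
  rot[11] = QQqqrR$qQqQQQqQPQQ
  rot[12] = QqqrR$qQqQQQqQPQQQ
  rot[13] = qqrR$qQqQQQqQPQQQQ
  rot[14] = qrR$qQqQQQqQPQQQQq
  rot[15] = rR$qQqQQQqQPQQQQqq
  rot[16] = R$qQqQQQqQPQQQQqqr
  rot[17] = $qQqQQQqQPQQQQqqrR
Sorted (with $ < everything):
  sorted[0] = $qQqQQQqQPQQQQqqrR
  sorted[1] = PQQQQqqrR$qQqQQQqQ
  sorted[2] = QPQQQQqqrR$qQqQQQq
  sorted[3] = QQQQqqrR$qQqQQQqQP
  sorted[4] = QQQqQPQQQQqqrR$qQq
  sorted[5] = QQQqqrR$qQqQQQqQPQ
  sorted[6] = QQqQPQQQQqqrR$qQqQ
  sorted[7] = QQqqrR$qQqQQQqQPQQ
  sorted[8] = QqQPQQQQqqrR$qQqQQ
  sorted[9] = QqQQQqQPQQQQqqrR$q
  sorted[10] = QqqrR$qQqQQQqQPQQQ
  sorted[11] = R$qQqQQQqQPQQQQqqr
  sorted[12] = qQPQQQQqqrR$qQqQQQ
  sorted[13] = qQQQqQPQQQQqqrR$qQ
  sorted[14] = qQqQQQqQPQQQQqqrR$
  sorted[15] = qqrR$qQqQQQqQPQQQQ
  sorted[16] = qrR$qQqQQQqQPQQQQq
  sorted[17] = rR$qQqQQQqQPQQQQqq
sorted[15] = qqrR$qQqQQQqQPQQQQ

Answer: qqrR$qQqQQQqQPQQQQ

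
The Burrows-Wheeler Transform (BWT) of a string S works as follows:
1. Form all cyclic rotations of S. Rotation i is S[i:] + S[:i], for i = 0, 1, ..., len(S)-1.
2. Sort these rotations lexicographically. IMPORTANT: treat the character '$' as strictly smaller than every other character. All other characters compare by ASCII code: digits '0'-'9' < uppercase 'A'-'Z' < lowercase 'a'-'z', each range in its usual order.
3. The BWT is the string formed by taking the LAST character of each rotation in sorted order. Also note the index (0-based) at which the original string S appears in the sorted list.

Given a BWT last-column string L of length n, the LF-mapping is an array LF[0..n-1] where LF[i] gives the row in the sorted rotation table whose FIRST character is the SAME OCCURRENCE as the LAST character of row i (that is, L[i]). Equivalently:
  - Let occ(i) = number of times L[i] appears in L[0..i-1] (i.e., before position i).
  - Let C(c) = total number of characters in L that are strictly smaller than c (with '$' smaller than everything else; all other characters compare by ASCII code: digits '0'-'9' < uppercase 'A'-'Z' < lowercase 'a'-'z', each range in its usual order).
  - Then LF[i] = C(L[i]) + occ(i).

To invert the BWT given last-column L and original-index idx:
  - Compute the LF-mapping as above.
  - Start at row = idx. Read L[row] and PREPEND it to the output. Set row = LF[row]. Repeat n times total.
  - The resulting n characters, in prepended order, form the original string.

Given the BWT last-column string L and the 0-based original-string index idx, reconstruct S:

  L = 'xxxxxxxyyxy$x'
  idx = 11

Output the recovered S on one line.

Answer: yxxyyxxxxxxx$

Derivation:
LF mapping: 1 2 3 4 5 6 7 10 11 8 12 0 9
Walk LF starting at row 11, prepending L[row]:
  step 1: row=11, L[11]='$', prepend. Next row=LF[11]=0
  step 2: row=0, L[0]='x', prepend. Next row=LF[0]=1
  step 3: row=1, L[1]='x', prepend. Next row=LF[1]=2
  step 4: row=2, L[2]='x', prepend. Next row=LF[2]=3
  step 5: row=3, L[3]='x', prepend. Next row=LF[3]=4
  step 6: row=4, L[4]='x', prepend. Next row=LF[4]=5
  step 7: row=5, L[5]='x', prepend. Next row=LF[5]=6
  step 8: row=6, L[6]='x', prepend. Next row=LF[6]=7
  step 9: row=7, L[7]='y', prepend. Next row=LF[7]=10
  step 10: row=10, L[10]='y', prepend. Next row=LF[10]=12
  step 11: row=12, L[12]='x', prepend. Next row=LF[12]=9
  step 12: row=9, L[9]='x', prepend. Next row=LF[9]=8
  step 13: row=8, L[8]='y', prepend. Next row=LF[8]=11
Reversed output: yxxyyxxxxxxx$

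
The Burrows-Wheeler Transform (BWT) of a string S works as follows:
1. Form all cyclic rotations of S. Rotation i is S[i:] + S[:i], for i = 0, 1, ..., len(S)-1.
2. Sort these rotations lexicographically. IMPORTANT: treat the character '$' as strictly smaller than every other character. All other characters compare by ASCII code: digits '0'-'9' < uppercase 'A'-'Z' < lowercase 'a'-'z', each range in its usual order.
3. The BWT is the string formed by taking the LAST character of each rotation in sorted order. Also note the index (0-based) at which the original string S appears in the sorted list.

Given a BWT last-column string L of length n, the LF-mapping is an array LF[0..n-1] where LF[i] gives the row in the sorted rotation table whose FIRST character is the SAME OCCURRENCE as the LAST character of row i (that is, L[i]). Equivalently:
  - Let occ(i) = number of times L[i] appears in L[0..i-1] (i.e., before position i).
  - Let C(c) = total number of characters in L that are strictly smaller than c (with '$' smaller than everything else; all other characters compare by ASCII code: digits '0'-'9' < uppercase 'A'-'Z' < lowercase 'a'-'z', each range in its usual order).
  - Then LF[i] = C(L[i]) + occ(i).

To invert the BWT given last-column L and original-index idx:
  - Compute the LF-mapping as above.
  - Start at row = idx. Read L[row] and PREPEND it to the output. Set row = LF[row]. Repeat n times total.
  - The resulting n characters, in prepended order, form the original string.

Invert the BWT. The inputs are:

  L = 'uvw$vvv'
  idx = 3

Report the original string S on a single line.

LF mapping: 1 2 6 0 3 4 5
Walk LF starting at row 3, prepending L[row]:
  step 1: row=3, L[3]='$', prepend. Next row=LF[3]=0
  step 2: row=0, L[0]='u', prepend. Next row=LF[0]=1
  step 3: row=1, L[1]='v', prepend. Next row=LF[1]=2
  step 4: row=2, L[2]='w', prepend. Next row=LF[2]=6
  step 5: row=6, L[6]='v', prepend. Next row=LF[6]=5
  step 6: row=5, L[5]='v', prepend. Next row=LF[5]=4
  step 7: row=4, L[4]='v', prepend. Next row=LF[4]=3
Reversed output: vvvwvu$

Answer: vvvwvu$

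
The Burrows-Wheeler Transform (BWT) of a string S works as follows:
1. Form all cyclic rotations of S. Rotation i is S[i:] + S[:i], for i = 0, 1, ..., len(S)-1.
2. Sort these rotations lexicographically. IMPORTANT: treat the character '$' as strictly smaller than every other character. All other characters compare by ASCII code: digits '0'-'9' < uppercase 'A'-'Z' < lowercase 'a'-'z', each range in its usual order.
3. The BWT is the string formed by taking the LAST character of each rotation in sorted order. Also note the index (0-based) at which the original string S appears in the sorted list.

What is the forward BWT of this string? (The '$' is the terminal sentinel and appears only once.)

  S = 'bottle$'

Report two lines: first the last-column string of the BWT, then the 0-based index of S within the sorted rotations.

All 7 rotations (rotation i = S[i:]+S[:i]):
  rot[0] = bottle$
  rot[1] = ottle$b
  rot[2] = ttle$bo
  rot[3] = tle$bot
  rot[4] = le$bott
  rot[5] = e$bottl
  rot[6] = $bottle
Sorted (with $ < everything):
  sorted[0] = $bottle  (last char: 'e')
  sorted[1] = bottle$  (last char: '$')
  sorted[2] = e$bottl  (last char: 'l')
  sorted[3] = le$bott  (last char: 't')
  sorted[4] = ottle$b  (last char: 'b')
  sorted[5] = tle$bot  (last char: 't')
  sorted[6] = ttle$bo  (last char: 'o')
Last column: e$ltbto
Original string S is at sorted index 1

Answer: e$ltbto
1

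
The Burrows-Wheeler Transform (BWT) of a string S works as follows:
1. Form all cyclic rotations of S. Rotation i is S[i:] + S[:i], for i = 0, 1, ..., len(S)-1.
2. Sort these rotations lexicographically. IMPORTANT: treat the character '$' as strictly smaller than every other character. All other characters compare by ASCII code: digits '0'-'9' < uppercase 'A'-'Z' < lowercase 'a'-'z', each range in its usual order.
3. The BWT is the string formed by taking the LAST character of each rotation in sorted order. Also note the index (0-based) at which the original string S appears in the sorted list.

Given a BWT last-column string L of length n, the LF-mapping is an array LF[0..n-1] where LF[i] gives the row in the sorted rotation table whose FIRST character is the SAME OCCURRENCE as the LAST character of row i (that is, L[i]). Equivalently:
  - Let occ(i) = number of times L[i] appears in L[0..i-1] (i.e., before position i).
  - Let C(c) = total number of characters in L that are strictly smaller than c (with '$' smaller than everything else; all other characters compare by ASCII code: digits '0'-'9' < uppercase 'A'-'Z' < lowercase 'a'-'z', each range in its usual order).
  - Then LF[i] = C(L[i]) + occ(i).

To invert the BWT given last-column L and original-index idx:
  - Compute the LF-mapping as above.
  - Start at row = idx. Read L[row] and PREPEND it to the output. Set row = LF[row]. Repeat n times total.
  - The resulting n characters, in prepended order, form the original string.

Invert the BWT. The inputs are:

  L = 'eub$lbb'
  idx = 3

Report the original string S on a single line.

Answer: bubble$

Derivation:
LF mapping: 4 6 1 0 5 2 3
Walk LF starting at row 3, prepending L[row]:
  step 1: row=3, L[3]='$', prepend. Next row=LF[3]=0
  step 2: row=0, L[0]='e', prepend. Next row=LF[0]=4
  step 3: row=4, L[4]='l', prepend. Next row=LF[4]=5
  step 4: row=5, L[5]='b', prepend. Next row=LF[5]=2
  step 5: row=2, L[2]='b', prepend. Next row=LF[2]=1
  step 6: row=1, L[1]='u', prepend. Next row=LF[1]=6
  step 7: row=6, L[6]='b', prepend. Next row=LF[6]=3
Reversed output: bubble$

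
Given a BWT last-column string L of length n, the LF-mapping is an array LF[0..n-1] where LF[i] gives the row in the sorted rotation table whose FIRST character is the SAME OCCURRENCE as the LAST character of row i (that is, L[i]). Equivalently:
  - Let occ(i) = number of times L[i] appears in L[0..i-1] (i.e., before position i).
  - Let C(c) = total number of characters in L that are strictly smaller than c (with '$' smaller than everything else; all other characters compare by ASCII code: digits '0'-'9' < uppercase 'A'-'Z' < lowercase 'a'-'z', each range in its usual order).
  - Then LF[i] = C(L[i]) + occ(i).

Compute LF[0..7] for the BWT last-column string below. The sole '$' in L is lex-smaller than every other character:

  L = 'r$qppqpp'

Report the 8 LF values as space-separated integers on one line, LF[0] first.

Answer: 7 0 5 1 2 6 3 4

Derivation:
Char counts: '$':1, 'p':4, 'q':2, 'r':1
C (first-col start): C('$')=0, C('p')=1, C('q')=5, C('r')=7
L[0]='r': occ=0, LF[0]=C('r')+0=7+0=7
L[1]='$': occ=0, LF[1]=C('$')+0=0+0=0
L[2]='q': occ=0, LF[2]=C('q')+0=5+0=5
L[3]='p': occ=0, LF[3]=C('p')+0=1+0=1
L[4]='p': occ=1, LF[4]=C('p')+1=1+1=2
L[5]='q': occ=1, LF[5]=C('q')+1=5+1=6
L[6]='p': occ=2, LF[6]=C('p')+2=1+2=3
L[7]='p': occ=3, LF[7]=C('p')+3=1+3=4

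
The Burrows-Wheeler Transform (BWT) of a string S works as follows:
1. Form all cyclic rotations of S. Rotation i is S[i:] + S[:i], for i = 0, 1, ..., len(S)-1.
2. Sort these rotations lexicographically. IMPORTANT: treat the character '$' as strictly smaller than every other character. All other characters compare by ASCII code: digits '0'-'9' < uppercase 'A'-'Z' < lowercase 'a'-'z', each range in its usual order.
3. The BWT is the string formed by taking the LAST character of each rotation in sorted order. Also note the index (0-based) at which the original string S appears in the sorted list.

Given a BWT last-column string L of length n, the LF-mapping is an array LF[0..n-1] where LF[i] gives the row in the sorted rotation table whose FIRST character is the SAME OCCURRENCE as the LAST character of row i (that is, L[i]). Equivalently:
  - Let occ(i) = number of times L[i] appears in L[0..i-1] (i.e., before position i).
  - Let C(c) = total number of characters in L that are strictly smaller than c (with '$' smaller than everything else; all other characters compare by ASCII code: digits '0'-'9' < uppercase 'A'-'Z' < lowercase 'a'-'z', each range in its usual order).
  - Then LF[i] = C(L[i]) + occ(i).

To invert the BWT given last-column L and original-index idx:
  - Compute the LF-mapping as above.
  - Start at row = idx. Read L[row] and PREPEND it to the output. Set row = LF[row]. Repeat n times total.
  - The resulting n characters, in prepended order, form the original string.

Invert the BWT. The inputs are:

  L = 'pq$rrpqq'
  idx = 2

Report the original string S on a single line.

LF mapping: 1 3 0 6 7 2 4 5
Walk LF starting at row 2, prepending L[row]:
  step 1: row=2, L[2]='$', prepend. Next row=LF[2]=0
  step 2: row=0, L[0]='p', prepend. Next row=LF[0]=1
  step 3: row=1, L[1]='q', prepend. Next row=LF[1]=3
  step 4: row=3, L[3]='r', prepend. Next row=LF[3]=6
  step 5: row=6, L[6]='q', prepend. Next row=LF[6]=4
  step 6: row=4, L[4]='r', prepend. Next row=LF[4]=7
  step 7: row=7, L[7]='q', prepend. Next row=LF[7]=5
  step 8: row=5, L[5]='p', prepend. Next row=LF[5]=2
Reversed output: pqrqrqp$

Answer: pqrqrqp$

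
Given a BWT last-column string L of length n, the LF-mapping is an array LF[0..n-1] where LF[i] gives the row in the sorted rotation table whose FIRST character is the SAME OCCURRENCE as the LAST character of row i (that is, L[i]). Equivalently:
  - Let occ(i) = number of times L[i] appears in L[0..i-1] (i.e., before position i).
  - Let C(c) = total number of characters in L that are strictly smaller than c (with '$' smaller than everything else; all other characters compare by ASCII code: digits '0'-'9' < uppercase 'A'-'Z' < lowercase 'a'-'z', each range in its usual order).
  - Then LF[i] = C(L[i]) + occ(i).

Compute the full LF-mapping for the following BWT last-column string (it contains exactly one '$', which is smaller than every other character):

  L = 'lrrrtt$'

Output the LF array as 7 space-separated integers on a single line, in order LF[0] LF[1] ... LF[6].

Answer: 1 2 3 4 5 6 0

Derivation:
Char counts: '$':1, 'l':1, 'r':3, 't':2
C (first-col start): C('$')=0, C('l')=1, C('r')=2, C('t')=5
L[0]='l': occ=0, LF[0]=C('l')+0=1+0=1
L[1]='r': occ=0, LF[1]=C('r')+0=2+0=2
L[2]='r': occ=1, LF[2]=C('r')+1=2+1=3
L[3]='r': occ=2, LF[3]=C('r')+2=2+2=4
L[4]='t': occ=0, LF[4]=C('t')+0=5+0=5
L[5]='t': occ=1, LF[5]=C('t')+1=5+1=6
L[6]='$': occ=0, LF[6]=C('$')+0=0+0=0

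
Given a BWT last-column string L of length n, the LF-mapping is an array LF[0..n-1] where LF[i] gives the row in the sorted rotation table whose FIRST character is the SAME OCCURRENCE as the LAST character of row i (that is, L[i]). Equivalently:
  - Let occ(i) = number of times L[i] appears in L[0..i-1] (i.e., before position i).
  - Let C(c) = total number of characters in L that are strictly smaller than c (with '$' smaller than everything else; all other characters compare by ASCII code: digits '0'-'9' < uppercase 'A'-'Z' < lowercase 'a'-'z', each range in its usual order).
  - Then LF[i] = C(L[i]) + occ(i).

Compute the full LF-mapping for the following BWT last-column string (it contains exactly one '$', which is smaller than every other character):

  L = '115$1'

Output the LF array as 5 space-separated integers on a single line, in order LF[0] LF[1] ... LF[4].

Answer: 1 2 4 0 3

Derivation:
Char counts: '$':1, '1':3, '5':1
C (first-col start): C('$')=0, C('1')=1, C('5')=4
L[0]='1': occ=0, LF[0]=C('1')+0=1+0=1
L[1]='1': occ=1, LF[1]=C('1')+1=1+1=2
L[2]='5': occ=0, LF[2]=C('5')+0=4+0=4
L[3]='$': occ=0, LF[3]=C('$')+0=0+0=0
L[4]='1': occ=2, LF[4]=C('1')+2=1+2=3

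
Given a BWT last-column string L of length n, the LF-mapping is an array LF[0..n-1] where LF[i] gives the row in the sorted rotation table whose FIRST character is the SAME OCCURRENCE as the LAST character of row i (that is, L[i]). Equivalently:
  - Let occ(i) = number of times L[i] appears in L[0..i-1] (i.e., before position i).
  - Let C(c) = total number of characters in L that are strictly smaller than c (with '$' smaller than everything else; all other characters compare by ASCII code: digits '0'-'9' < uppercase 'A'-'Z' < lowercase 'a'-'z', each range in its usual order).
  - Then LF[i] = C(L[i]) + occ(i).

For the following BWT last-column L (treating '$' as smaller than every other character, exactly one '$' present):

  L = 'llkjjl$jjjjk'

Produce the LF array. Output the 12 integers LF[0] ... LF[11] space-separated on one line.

Char counts: '$':1, 'j':6, 'k':2, 'l':3
C (first-col start): C('$')=0, C('j')=1, C('k')=7, C('l')=9
L[0]='l': occ=0, LF[0]=C('l')+0=9+0=9
L[1]='l': occ=1, LF[1]=C('l')+1=9+1=10
L[2]='k': occ=0, LF[2]=C('k')+0=7+0=7
L[3]='j': occ=0, LF[3]=C('j')+0=1+0=1
L[4]='j': occ=1, LF[4]=C('j')+1=1+1=2
L[5]='l': occ=2, LF[5]=C('l')+2=9+2=11
L[6]='$': occ=0, LF[6]=C('$')+0=0+0=0
L[7]='j': occ=2, LF[7]=C('j')+2=1+2=3
L[8]='j': occ=3, LF[8]=C('j')+3=1+3=4
L[9]='j': occ=4, LF[9]=C('j')+4=1+4=5
L[10]='j': occ=5, LF[10]=C('j')+5=1+5=6
L[11]='k': occ=1, LF[11]=C('k')+1=7+1=8

Answer: 9 10 7 1 2 11 0 3 4 5 6 8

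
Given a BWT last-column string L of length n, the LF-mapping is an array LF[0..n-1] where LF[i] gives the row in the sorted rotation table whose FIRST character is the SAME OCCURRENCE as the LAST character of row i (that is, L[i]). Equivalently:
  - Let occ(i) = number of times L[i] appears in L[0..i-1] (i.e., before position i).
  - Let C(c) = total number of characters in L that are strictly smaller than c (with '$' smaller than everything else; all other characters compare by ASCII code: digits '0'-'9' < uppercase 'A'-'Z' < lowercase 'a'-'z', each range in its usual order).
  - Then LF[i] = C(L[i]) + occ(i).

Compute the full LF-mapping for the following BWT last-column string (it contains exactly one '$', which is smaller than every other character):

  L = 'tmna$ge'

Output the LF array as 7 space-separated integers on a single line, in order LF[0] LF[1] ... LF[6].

Answer: 6 4 5 1 0 3 2

Derivation:
Char counts: '$':1, 'a':1, 'e':1, 'g':1, 'm':1, 'n':1, 't':1
C (first-col start): C('$')=0, C('a')=1, C('e')=2, C('g')=3, C('m')=4, C('n')=5, C('t')=6
L[0]='t': occ=0, LF[0]=C('t')+0=6+0=6
L[1]='m': occ=0, LF[1]=C('m')+0=4+0=4
L[2]='n': occ=0, LF[2]=C('n')+0=5+0=5
L[3]='a': occ=0, LF[3]=C('a')+0=1+0=1
L[4]='$': occ=0, LF[4]=C('$')+0=0+0=0
L[5]='g': occ=0, LF[5]=C('g')+0=3+0=3
L[6]='e': occ=0, LF[6]=C('e')+0=2+0=2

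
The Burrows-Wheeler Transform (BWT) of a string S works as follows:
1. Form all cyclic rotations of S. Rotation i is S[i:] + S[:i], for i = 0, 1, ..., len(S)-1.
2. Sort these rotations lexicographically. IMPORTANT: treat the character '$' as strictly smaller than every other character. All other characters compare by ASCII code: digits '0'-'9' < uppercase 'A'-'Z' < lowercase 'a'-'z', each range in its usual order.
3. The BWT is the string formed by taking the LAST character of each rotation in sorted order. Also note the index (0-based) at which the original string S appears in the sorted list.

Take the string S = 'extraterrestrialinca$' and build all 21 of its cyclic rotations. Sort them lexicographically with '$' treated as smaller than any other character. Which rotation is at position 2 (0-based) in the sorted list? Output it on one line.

All 21 rotations (rotation i = S[i:]+S[:i]):
  rot[0] = extraterrestrialinca$
  rot[1] = xtraterrestrialinca$e
  rot[2] = traterrestrialinca$ex
  rot[3] = raterrestrialinca$ext
  rot[4] = aterrestrialinca$extr
  rot[5] = terrestrialinca$extra
  rot[6] = errestrialinca$extrat
  rot[7] = rrestrialinca$extrate
  rot[8] = restrialinca$extrater
  rot[9] = estrialinca$extraterr
  rot[10] = strialinca$extraterre
  rot[11] = trialinca$extraterres
  rot[12] = rialinca$extraterrest
  rot[13] = ialinca$extraterrestr
  rot[14] = alinca$extraterrestri
  rot[15] = linca$extraterrestria
  rot[16] = inca$extraterrestrial
  rot[17] = nca$extraterrestriali
  rot[18] = ca$extraterrestrialin
  rot[19] = a$extraterrestrialinc
  rot[20] = $extraterrestrialinca
Sorted (with $ < everything):
  sorted[0] = $extraterrestrialinca
  sorted[1] = a$extraterrestrialinc
  sorted[2] = alinca$extraterrestri
  sorted[3] = aterrestrialinca$extr
  sorted[4] = ca$extraterrestrialin
  sorted[5] = errestrialinca$extrat
  sorted[6] = estrialinca$extraterr
  sorted[7] = extraterrestrialinca$
  sorted[8] = ialinca$extraterrestr
  sorted[9] = inca$extraterrestrial
  sorted[10] = linca$extraterrestria
  sorted[11] = nca$extraterrestriali
  sorted[12] = raterrestrialinca$ext
  sorted[13] = restrialinca$extrater
  sorted[14] = rialinca$extraterrest
  sorted[15] = rrestrialinca$extrate
  sorted[16] = strialinca$extraterre
  sorted[17] = terrestrialinca$extra
  sorted[18] = traterrestrialinca$ex
  sorted[19] = trialinca$extraterres
  sorted[20] = xtraterrestrialinca$e
sorted[2] = alinca$extraterrestri

Answer: alinca$extraterrestri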